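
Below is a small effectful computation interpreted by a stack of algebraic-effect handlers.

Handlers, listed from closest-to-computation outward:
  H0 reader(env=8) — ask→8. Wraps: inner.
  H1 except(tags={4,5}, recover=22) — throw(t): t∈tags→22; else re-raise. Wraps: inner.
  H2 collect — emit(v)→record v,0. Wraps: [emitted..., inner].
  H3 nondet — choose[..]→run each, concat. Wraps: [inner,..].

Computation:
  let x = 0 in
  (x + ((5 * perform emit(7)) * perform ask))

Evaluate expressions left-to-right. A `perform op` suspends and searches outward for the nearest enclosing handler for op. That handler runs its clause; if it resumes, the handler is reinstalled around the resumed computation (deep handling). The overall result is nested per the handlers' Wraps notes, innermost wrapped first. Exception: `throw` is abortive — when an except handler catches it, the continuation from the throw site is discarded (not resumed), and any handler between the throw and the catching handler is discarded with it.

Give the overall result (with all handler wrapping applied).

Answer: [[7, 0]]

Working:
emit(7) @ H2 ⇒ out+=7
ask @ H0 ⇒ 8
H0 returns 0
H1 returns 0
H2 returns [7, 0]
H3 returns [[7, 0]]
= [[7, 0]]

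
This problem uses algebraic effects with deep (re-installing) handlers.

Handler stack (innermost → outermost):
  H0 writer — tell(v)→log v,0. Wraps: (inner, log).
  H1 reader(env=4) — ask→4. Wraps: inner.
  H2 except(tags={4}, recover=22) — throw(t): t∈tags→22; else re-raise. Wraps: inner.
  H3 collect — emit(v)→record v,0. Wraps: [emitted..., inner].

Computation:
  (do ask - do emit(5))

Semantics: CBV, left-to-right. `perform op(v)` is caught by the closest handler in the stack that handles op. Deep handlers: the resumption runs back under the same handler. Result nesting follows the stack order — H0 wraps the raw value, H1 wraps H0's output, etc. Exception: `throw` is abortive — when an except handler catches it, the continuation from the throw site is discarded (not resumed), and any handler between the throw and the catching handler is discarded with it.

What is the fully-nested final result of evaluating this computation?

Evaluation trace:
ask @ H1 ⇒ 4
emit(5) @ H3 ⇒ out+=5
H0 returns (4, ())
H1 returns (4, ())
H2 returns (4, ())
H3 returns [5, (4, ())]
= [5, (4, ())]

Answer: [5, (4, ())]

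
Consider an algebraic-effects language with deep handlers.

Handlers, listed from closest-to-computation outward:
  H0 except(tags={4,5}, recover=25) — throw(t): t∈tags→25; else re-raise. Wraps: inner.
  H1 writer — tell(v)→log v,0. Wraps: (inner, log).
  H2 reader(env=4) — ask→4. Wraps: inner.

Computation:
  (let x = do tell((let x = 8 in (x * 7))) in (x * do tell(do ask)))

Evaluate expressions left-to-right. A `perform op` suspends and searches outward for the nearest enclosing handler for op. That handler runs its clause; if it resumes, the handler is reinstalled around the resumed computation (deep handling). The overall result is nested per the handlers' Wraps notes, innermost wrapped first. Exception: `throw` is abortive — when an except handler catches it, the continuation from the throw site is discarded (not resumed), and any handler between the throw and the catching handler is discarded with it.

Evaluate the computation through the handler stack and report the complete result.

Evaluation trace:
tell(56) @ H1 ⇒ log+=56
ask @ H2 ⇒ 4
tell(4) @ H1 ⇒ log+=4
H0 returns 0
H1 returns (0, (56, 4))
H2 returns (0, (56, 4))
= (0, (56, 4))

Answer: (0, (56, 4))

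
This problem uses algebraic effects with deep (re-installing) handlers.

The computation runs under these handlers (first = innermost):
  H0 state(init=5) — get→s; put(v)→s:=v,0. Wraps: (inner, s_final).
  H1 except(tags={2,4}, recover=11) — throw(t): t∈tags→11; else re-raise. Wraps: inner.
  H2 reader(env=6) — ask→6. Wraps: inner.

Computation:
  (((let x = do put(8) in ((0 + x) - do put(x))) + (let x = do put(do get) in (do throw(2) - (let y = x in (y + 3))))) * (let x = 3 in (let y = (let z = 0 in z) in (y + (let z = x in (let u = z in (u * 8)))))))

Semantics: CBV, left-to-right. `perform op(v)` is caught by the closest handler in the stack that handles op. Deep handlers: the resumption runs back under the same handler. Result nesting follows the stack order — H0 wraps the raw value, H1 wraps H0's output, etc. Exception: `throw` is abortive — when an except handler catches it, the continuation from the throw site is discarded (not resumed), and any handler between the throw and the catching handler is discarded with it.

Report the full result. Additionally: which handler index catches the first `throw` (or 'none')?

Working:
put(8) @ H0 ⇒ s:=8
put(0) @ H0 ⇒ s:=0
get @ H0 ⇒ 0
put(0) @ H0 ⇒ s:=0
throw(2) @ H1 caught ⇒ 11
H2 returns 11
= 11

Answer: 11 ; first throw caught by: H1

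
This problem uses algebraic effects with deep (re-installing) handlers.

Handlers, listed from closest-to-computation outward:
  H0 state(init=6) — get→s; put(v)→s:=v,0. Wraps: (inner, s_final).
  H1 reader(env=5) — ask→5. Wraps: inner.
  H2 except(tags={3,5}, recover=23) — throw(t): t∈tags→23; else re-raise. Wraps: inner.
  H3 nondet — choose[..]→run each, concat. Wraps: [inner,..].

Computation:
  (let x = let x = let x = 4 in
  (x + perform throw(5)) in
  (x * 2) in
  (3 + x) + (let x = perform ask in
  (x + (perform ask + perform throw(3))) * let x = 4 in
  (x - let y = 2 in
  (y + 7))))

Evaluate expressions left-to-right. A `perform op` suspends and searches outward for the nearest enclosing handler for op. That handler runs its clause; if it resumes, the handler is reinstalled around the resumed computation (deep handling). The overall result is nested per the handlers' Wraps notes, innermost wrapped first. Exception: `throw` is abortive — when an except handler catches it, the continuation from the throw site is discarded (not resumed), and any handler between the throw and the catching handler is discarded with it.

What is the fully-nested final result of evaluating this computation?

Answer: [23]

Working:
throw(5) @ H2 caught ⇒ 23
H3 returns [23]
= [23]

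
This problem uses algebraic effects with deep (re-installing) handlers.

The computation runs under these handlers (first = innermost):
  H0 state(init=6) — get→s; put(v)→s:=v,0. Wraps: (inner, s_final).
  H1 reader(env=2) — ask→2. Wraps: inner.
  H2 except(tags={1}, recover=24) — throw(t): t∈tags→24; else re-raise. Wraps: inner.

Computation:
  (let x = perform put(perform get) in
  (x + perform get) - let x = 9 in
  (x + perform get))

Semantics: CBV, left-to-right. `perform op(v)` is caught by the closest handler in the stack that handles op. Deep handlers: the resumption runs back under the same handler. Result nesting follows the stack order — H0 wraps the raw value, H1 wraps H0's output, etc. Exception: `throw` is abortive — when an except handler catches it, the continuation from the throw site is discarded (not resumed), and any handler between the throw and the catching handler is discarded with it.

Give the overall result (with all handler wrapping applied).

Evaluation trace:
get @ H0 ⇒ 6
put(6) @ H0 ⇒ s:=6
get @ H0 ⇒ 6
get @ H0 ⇒ 6
H0 returns (-9, 6)
H1 returns (-9, 6)
H2 returns (-9, 6)
= (-9, 6)

Answer: (-9, 6)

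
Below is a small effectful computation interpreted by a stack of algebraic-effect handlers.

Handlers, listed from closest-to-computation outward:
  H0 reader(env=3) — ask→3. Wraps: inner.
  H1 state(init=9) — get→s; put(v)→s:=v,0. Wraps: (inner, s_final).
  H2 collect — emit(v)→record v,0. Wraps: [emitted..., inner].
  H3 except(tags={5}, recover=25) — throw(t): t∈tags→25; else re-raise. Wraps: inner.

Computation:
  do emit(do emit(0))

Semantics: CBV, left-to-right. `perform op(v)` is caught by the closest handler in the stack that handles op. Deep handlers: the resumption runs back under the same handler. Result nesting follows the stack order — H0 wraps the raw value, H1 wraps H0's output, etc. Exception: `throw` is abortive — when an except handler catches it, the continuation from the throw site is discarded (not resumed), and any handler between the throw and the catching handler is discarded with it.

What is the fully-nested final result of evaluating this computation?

Working:
emit(0) @ H2 ⇒ out+=0
emit(0) @ H2 ⇒ out+=0
H0 returns 0
H1 returns (0, 9)
H2 returns [0, 0, (0, 9)]
H3 returns [0, 0, (0, 9)]
= [0, 0, (0, 9)]

Answer: [0, 0, (0, 9)]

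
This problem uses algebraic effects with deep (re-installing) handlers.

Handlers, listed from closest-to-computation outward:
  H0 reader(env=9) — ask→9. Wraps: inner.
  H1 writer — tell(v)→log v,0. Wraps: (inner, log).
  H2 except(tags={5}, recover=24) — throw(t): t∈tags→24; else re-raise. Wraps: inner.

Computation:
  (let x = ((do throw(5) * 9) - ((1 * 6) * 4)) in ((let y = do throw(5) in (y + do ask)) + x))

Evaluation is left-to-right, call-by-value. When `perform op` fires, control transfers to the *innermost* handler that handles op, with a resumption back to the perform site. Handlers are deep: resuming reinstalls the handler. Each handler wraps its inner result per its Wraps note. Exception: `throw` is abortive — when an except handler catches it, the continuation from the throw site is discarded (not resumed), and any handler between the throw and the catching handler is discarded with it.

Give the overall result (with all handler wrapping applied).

Answer: 24

Evaluation trace:
throw(5) @ H2 caught ⇒ 24
= 24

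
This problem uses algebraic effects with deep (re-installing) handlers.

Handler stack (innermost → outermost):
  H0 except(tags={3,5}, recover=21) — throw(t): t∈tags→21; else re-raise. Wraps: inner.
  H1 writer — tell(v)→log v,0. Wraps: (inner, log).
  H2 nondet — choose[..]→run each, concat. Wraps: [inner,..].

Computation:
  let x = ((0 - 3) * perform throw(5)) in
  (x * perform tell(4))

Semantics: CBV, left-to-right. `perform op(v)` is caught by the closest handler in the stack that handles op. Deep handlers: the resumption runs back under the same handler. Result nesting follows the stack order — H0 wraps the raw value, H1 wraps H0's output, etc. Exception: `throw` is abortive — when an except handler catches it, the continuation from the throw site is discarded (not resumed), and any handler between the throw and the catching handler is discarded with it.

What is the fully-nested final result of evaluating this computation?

Answer: [(21, ())]

Working:
throw(5) @ H0 caught ⇒ 21
H1 returns (21, ())
H2 returns [(21, ())]
= [(21, ())]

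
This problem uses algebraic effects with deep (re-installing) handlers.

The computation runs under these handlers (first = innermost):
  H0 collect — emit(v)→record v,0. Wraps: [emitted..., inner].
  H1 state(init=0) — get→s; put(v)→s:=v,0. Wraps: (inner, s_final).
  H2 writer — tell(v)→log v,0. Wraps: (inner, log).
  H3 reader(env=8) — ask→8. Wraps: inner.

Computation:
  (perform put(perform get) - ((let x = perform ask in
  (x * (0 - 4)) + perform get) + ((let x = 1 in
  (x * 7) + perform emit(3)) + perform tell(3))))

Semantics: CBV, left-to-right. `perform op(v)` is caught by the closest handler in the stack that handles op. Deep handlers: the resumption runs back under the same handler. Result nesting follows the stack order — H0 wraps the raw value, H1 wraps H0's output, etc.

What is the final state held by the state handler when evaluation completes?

Evaluation trace:
get @ H1 ⇒ 0
put(0) @ H1 ⇒ s:=0
ask @ H3 ⇒ 8
get @ H1 ⇒ 0
emit(3) @ H0 ⇒ out+=3
tell(3) @ H2 ⇒ log+=3
H0 returns [3, 25]
H1 returns ([3, 25], 0)
H2 returns (([3, 25], 0), (3))
H3 returns (([3, 25], 0), (3))
= (([3, 25], 0), (3))

Answer: 0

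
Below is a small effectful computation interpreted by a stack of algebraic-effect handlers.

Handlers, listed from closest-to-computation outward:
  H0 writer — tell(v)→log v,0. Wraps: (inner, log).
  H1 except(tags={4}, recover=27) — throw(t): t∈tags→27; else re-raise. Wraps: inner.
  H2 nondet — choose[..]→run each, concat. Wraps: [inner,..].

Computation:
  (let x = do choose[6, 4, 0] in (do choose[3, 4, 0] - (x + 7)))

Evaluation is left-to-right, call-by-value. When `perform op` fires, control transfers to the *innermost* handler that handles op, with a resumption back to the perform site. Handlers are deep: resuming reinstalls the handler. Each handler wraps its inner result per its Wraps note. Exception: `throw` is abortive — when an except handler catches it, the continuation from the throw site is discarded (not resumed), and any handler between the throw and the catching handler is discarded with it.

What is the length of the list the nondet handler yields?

Answer: 9

Step-by-step:
choose[6, 4, 0] @ H2
  branch[0] choose=6:
    choose[3, 4, 0] @ H2
      branch[0] choose=3:
        H0 returns (-10, ())
        H1 returns (-10, ())
        H2 returns [(-10, ())]
      branch[1] choose=4:
        H0 returns (-9, ())
        H1 returns (-9, ())
        H2 returns [(-9, ())]
      branch[2] choose=0:
        H0 returns (-13, ())
        H1 returns (-13, ())
        H2 returns [(-13, ())]
  branch[1] choose=4:
    choose[3, 4, 0] @ H2
      branch[0] choose=3:
        H0 returns (-8, ())
        H1 returns (-8, ())
        H2 returns [(-8, ())]
      branch[1] choose=4:
        H0 returns (-7, ())
        H1 returns (-7, ())
        H2 returns [(-7, ())]
      branch[2] choose=0:
        H0 returns (-11, ())
        H1 returns (-11, ())
        H2 returns [(-11, ())]
  branch[2] choose=0:
    choose[3, 4, 0] @ H2
      branch[0] choose=3:
        H0 returns (-4, ())
        H1 returns (-4, ())
        H2 returns [(-4, ())]
      branch[1] choose=4:
        H0 returns (-3, ())
        H1 returns (-3, ())
        H2 returns [(-3, ())]
      branch[2] choose=0:
        H0 returns (-7, ())
        H1 returns (-7, ())
        H2 returns [(-7, ())]
= [(-10, ()), (-9, ()), (-13, ()), (-8, ()), (-7, ()), (-11, ()), (-4, ()), (-3, ()), (-7, ())]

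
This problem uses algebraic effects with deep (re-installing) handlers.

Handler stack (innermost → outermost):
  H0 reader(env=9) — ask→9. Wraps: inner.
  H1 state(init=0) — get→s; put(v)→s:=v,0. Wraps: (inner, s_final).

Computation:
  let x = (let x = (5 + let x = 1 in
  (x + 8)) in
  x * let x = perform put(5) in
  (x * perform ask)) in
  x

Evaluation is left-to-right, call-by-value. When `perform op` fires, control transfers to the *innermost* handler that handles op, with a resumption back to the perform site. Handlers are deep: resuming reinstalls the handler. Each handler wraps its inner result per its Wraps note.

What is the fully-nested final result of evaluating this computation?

Answer: (0, 5)

Evaluation trace:
put(5) @ H1 ⇒ s:=5
ask @ H0 ⇒ 9
H0 returns 0
H1 returns (0, 5)
= (0, 5)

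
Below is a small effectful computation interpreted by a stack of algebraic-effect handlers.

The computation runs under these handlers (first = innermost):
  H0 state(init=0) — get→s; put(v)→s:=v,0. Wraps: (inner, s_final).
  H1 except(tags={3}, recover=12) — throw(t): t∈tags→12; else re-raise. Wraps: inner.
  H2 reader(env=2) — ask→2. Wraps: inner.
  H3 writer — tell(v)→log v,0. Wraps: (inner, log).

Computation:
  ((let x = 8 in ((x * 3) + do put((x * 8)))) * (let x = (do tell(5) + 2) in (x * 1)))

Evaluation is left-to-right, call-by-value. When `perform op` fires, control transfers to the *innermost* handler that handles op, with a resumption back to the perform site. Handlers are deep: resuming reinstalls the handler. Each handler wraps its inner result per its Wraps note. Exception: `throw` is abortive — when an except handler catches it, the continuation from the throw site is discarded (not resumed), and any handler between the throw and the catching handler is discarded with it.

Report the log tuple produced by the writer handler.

Evaluation trace:
put(64) @ H0 ⇒ s:=64
tell(5) @ H3 ⇒ log+=5
H0 returns (48, 64)
H1 returns (48, 64)
H2 returns (48, 64)
H3 returns ((48, 64), (5))
= ((48, 64), (5))

Answer: (5)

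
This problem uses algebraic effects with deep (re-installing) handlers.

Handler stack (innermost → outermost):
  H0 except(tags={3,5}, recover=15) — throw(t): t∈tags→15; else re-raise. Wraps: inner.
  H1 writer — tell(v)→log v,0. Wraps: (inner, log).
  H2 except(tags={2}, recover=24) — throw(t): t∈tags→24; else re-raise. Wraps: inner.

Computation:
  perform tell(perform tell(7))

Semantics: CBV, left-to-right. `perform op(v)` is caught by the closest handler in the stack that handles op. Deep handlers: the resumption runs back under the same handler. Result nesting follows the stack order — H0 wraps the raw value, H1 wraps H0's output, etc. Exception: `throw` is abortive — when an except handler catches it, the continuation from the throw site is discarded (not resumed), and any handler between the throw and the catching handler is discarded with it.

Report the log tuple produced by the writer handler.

Answer: (7, 0)

Working:
tell(7) @ H1 ⇒ log+=7
tell(0) @ H1 ⇒ log+=0
H0 returns 0
H1 returns (0, (7, 0))
H2 returns (0, (7, 0))
= (0, (7, 0))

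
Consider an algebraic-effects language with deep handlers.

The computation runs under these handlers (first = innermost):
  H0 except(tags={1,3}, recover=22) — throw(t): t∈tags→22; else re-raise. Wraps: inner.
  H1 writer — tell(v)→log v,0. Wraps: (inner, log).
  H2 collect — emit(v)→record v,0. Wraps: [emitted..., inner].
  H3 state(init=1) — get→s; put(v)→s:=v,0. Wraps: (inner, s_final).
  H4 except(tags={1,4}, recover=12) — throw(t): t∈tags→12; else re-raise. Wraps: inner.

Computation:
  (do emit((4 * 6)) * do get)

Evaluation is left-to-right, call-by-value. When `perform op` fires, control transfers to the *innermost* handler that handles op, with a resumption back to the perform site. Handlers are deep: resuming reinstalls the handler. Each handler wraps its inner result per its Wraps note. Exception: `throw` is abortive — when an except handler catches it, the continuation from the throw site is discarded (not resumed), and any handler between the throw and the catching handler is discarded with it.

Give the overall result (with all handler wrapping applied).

Answer: ([24, (0, ())], 1)

Working:
emit(24) @ H2 ⇒ out+=24
get @ H3 ⇒ 1
H0 returns 0
H1 returns (0, ())
H2 returns [24, (0, ())]
H3 returns ([24, (0, ())], 1)
H4 returns ([24, (0, ())], 1)
= ([24, (0, ())], 1)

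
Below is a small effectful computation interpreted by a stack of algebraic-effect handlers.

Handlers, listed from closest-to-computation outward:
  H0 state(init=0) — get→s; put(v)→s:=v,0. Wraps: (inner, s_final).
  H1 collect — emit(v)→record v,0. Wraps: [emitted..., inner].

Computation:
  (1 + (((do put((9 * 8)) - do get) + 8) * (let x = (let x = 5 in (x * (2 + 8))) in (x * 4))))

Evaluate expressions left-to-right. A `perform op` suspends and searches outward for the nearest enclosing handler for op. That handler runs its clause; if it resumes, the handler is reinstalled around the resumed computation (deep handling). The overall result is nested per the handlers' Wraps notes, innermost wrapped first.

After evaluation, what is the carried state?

Evaluation trace:
put(72) @ H0 ⇒ s:=72
get @ H0 ⇒ 72
H0 returns (-12799, 72)
H1 returns [(-12799, 72)]
= [(-12799, 72)]

Answer: 72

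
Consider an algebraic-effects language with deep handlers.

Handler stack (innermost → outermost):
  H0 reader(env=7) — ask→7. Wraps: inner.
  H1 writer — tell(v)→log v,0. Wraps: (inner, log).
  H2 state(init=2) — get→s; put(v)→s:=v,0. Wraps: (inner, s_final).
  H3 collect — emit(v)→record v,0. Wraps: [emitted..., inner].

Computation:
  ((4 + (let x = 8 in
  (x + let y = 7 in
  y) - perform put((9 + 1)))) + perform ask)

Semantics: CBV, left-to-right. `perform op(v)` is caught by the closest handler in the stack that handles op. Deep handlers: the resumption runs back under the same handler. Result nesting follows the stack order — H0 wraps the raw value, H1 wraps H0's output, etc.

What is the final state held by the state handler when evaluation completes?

Working:
put(10) @ H2 ⇒ s:=10
ask @ H0 ⇒ 7
H0 returns 26
H1 returns (26, ())
H2 returns ((26, ()), 10)
H3 returns [((26, ()), 10)]
= [((26, ()), 10)]

Answer: 10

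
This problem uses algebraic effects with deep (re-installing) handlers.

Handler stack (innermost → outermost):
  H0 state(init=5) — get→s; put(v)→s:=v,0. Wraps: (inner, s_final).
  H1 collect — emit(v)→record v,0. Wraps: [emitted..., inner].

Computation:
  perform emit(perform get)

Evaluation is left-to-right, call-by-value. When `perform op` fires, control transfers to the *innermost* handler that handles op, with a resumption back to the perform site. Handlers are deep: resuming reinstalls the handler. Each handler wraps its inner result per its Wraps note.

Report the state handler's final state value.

Evaluation trace:
get @ H0 ⇒ 5
emit(5) @ H1 ⇒ out+=5
H0 returns (0, 5)
H1 returns [5, (0, 5)]
= [5, (0, 5)]

Answer: 5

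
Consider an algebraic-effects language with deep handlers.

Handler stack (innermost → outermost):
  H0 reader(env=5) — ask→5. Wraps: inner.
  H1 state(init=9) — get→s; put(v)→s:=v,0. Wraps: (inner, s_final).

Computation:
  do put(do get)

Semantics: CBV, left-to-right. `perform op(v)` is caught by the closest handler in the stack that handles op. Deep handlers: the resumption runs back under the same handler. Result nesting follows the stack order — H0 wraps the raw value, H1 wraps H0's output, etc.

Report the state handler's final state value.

Answer: 9

Working:
get @ H1 ⇒ 9
put(9) @ H1 ⇒ s:=9
H0 returns 0
H1 returns (0, 9)
= (0, 9)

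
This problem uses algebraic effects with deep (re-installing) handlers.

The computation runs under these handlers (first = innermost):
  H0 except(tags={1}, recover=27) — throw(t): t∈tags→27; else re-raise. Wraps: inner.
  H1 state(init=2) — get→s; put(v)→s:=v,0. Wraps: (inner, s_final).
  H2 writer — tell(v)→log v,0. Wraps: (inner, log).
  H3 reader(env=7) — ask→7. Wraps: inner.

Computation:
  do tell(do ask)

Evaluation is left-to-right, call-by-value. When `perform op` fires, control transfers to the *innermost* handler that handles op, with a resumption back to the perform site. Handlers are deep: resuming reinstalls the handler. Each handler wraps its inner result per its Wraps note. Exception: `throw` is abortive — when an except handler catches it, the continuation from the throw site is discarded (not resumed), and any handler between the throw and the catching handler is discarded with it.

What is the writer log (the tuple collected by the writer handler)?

Working:
ask @ H3 ⇒ 7
tell(7) @ H2 ⇒ log+=7
H0 returns 0
H1 returns (0, 2)
H2 returns ((0, 2), (7))
H3 returns ((0, 2), (7))
= ((0, 2), (7))

Answer: (7)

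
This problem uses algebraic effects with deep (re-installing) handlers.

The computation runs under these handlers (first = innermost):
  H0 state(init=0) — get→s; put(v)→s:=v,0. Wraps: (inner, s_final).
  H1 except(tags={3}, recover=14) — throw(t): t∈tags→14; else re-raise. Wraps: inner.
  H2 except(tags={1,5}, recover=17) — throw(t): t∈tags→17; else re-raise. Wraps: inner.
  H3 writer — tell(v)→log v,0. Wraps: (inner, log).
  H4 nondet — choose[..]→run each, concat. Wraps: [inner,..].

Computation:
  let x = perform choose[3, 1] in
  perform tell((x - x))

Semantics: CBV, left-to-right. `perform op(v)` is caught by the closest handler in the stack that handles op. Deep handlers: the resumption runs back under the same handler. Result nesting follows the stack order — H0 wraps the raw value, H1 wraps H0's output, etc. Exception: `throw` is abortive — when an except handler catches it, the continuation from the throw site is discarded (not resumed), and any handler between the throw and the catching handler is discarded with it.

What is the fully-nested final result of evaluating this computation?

Answer: [((0, 0), (0)), ((0, 0), (0))]

Working:
choose[3, 1] @ H4
  branch[0] choose=3:
    tell(0) @ H3 ⇒ log+=0
    H0 returns (0, 0)
    H1 returns (0, 0)
    H2 returns (0, 0)
    H3 returns ((0, 0), (0))
    H4 returns [((0, 0), (0))]
  branch[1] choose=1:
    tell(0) @ H3 ⇒ log+=0
    H0 returns (0, 0)
    H1 returns (0, 0)
    H2 returns (0, 0)
    H3 returns ((0, 0), (0))
    H4 returns [((0, 0), (0))]
= [((0, 0), (0)), ((0, 0), (0))]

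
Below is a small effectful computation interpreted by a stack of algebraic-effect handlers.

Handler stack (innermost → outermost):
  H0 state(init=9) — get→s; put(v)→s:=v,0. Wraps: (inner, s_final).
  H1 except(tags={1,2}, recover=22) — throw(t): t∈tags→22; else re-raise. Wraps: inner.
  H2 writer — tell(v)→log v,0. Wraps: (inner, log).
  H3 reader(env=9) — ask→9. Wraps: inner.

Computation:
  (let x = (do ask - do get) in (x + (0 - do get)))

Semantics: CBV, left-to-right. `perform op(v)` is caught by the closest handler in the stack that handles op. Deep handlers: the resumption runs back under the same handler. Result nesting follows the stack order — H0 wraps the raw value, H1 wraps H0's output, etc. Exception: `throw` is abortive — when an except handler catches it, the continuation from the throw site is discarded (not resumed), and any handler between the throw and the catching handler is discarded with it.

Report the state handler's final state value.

Answer: 9

Step-by-step:
ask @ H3 ⇒ 9
get @ H0 ⇒ 9
get @ H0 ⇒ 9
H0 returns (-9, 9)
H1 returns (-9, 9)
H2 returns ((-9, 9), ())
H3 returns ((-9, 9), ())
= ((-9, 9), ())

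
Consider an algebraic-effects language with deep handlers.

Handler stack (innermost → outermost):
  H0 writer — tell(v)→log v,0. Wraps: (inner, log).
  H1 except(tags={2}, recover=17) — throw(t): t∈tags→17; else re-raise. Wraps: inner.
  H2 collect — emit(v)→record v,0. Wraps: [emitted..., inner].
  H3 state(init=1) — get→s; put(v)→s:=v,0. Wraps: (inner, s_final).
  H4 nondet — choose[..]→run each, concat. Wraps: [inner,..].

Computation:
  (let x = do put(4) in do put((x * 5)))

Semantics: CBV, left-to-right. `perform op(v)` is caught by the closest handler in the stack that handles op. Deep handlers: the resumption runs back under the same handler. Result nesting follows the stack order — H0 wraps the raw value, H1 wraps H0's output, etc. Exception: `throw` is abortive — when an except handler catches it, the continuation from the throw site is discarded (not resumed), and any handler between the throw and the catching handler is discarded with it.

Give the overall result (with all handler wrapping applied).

Step-by-step:
put(4) @ H3 ⇒ s:=4
put(0) @ H3 ⇒ s:=0
H0 returns (0, ())
H1 returns (0, ())
H2 returns [(0, ())]
H3 returns ([(0, ())], 0)
H4 returns [([(0, ())], 0)]
= [([(0, ())], 0)]

Answer: [([(0, ())], 0)]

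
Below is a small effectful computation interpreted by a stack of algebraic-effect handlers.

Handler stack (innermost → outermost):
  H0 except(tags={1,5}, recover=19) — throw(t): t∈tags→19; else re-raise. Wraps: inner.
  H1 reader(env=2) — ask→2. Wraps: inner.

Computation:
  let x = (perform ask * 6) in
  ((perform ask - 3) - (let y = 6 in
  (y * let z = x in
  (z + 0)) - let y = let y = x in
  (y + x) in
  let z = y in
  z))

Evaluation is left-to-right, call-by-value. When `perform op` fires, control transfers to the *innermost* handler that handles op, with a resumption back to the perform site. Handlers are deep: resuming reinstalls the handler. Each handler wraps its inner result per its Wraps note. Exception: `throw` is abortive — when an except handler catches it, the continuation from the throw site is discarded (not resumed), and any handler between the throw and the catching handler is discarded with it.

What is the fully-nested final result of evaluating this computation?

Working:
ask @ H1 ⇒ 2
ask @ H1 ⇒ 2
H0 returns -49
H1 returns -49
= -49

Answer: -49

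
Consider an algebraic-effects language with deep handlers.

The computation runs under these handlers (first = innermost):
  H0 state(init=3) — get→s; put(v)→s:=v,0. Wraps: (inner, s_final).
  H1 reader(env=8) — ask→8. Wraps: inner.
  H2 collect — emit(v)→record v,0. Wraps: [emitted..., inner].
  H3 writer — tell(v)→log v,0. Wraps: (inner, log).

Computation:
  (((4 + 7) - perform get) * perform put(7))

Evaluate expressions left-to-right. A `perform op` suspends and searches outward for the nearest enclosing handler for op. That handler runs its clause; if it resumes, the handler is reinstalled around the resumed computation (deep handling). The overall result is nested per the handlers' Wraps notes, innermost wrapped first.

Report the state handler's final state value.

Answer: 7

Step-by-step:
get @ H0 ⇒ 3
put(7) @ H0 ⇒ s:=7
H0 returns (0, 7)
H1 returns (0, 7)
H2 returns [(0, 7)]
H3 returns ([(0, 7)], ())
= ([(0, 7)], ())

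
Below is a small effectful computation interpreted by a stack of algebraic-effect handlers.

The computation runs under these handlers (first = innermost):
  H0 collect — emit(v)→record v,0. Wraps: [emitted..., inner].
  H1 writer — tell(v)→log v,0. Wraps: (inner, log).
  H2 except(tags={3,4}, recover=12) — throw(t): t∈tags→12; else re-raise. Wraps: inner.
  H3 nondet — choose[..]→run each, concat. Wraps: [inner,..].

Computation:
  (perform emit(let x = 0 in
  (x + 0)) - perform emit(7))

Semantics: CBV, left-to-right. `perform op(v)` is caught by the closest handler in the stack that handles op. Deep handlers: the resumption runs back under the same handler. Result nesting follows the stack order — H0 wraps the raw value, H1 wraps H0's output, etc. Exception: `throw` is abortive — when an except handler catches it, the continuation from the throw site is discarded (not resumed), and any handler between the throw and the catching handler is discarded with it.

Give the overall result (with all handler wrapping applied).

Answer: [([0, 7, 0], ())]

Step-by-step:
emit(0) @ H0 ⇒ out+=0
emit(7) @ H0 ⇒ out+=7
H0 returns [0, 7, 0]
H1 returns ([0, 7, 0], ())
H2 returns ([0, 7, 0], ())
H3 returns [([0, 7, 0], ())]
= [([0, 7, 0], ())]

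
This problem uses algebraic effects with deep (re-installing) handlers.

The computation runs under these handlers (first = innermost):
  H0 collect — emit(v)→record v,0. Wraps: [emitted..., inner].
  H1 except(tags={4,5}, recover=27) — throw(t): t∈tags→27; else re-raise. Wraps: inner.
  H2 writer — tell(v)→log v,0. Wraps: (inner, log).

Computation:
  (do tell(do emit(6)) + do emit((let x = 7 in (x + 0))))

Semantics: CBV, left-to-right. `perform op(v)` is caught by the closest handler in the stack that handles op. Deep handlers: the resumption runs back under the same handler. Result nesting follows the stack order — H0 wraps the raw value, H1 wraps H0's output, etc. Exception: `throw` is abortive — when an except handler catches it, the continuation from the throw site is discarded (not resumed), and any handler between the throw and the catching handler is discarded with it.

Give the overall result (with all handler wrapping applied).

Answer: ([6, 7, 0], (0))

Evaluation trace:
emit(6) @ H0 ⇒ out+=6
tell(0) @ H2 ⇒ log+=0
emit(7) @ H0 ⇒ out+=7
H0 returns [6, 7, 0]
H1 returns [6, 7, 0]
H2 returns ([6, 7, 0], (0))
= ([6, 7, 0], (0))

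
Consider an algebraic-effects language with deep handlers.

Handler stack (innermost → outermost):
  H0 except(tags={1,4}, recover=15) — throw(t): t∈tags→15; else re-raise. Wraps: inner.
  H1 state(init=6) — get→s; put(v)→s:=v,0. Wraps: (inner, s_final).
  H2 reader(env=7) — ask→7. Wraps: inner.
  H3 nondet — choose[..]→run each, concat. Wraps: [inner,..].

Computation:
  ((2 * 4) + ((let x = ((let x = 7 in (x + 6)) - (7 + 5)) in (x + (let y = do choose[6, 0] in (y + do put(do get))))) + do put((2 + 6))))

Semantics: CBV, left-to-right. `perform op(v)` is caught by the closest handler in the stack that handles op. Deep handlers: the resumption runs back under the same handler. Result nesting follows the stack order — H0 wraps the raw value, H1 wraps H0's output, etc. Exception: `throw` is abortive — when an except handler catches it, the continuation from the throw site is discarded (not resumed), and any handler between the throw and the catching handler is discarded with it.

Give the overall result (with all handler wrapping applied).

Evaluation trace:
choose[6, 0] @ H3
  branch[0] choose=6:
    get @ H1 ⇒ 6
    put(6) @ H1 ⇒ s:=6
    put(8) @ H1 ⇒ s:=8
    H0 returns 15
    H1 returns (15, 8)
    H2 returns (15, 8)
    H3 returns [(15, 8)]
  branch[1] choose=0:
    get @ H1 ⇒ 6
    put(6) @ H1 ⇒ s:=6
    put(8) @ H1 ⇒ s:=8
    H0 returns 9
    H1 returns (9, 8)
    H2 returns (9, 8)
    H3 returns [(9, 8)]
= [(15, 8), (9, 8)]

Answer: [(15, 8), (9, 8)]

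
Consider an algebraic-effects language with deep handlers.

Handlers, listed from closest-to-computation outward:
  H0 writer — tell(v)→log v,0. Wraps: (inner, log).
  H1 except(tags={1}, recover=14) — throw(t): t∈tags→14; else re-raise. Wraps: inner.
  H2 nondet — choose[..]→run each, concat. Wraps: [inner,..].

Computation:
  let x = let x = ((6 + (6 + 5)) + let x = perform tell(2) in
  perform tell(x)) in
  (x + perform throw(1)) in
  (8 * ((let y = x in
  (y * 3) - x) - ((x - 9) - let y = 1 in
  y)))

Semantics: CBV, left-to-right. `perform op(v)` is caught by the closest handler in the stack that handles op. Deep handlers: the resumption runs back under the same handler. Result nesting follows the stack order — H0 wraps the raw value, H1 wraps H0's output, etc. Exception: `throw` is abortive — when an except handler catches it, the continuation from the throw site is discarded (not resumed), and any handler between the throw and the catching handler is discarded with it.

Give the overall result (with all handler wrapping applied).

Working:
tell(2) @ H0 ⇒ log+=2
tell(0) @ H0 ⇒ log+=0
throw(1) @ H1 caught ⇒ 14
H2 returns [14]
= [14]

Answer: [14]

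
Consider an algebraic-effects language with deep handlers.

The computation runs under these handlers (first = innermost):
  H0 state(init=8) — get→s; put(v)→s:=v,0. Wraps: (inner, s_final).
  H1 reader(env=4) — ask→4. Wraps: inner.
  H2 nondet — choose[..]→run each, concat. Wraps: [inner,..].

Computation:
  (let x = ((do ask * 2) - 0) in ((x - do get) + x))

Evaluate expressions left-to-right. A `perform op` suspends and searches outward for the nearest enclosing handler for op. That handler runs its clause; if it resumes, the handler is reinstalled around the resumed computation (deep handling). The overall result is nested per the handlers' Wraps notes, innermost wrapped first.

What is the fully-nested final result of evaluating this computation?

Working:
ask @ H1 ⇒ 4
get @ H0 ⇒ 8
H0 returns (8, 8)
H1 returns (8, 8)
H2 returns [(8, 8)]
= [(8, 8)]

Answer: [(8, 8)]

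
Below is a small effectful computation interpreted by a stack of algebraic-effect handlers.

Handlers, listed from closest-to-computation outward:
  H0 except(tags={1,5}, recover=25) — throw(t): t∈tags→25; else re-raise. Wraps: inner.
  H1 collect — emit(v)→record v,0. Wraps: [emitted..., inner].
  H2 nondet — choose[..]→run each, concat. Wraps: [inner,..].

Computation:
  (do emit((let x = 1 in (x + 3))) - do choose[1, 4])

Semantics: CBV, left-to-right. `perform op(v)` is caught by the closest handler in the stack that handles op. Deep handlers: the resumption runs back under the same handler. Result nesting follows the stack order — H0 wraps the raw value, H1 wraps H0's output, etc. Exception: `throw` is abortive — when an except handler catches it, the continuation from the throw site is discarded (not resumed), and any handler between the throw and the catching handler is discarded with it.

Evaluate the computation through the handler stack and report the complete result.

Answer: [[4, -1], [4, -4]]

Evaluation trace:
emit(4) @ H1 ⇒ out+=4
choose[1, 4] @ H2
  branch[0] choose=1:
    H0 returns -1
    H1 returns [4, -1]
    H2 returns [[4, -1]]
  branch[1] choose=4:
    H0 returns -4
    H1 returns [4, -4]
    H2 returns [[4, -4]]
= [[4, -1], [4, -4]]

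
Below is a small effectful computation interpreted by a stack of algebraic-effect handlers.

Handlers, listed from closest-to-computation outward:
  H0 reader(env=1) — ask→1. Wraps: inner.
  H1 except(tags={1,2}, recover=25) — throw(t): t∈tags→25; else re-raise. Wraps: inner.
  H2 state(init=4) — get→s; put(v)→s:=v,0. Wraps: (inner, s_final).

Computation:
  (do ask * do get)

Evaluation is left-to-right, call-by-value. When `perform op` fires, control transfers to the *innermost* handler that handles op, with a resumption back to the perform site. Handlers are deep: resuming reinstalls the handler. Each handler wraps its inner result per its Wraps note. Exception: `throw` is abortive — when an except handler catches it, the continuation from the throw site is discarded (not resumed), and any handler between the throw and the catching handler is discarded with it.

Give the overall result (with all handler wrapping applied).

Working:
ask @ H0 ⇒ 1
get @ H2 ⇒ 4
H0 returns 4
H1 returns 4
H2 returns (4, 4)
= (4, 4)

Answer: (4, 4)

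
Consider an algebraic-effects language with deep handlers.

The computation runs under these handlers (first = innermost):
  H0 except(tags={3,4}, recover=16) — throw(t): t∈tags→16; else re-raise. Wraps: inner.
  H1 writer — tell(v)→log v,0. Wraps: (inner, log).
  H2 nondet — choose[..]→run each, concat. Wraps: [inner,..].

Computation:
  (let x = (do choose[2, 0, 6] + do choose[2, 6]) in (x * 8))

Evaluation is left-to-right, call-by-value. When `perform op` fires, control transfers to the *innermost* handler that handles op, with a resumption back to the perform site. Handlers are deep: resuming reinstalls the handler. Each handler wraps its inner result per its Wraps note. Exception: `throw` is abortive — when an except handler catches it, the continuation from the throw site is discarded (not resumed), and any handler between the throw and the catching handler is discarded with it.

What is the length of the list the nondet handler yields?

Step-by-step:
choose[2, 0, 6] @ H2
  branch[0] choose=2:
    choose[2, 6] @ H2
      branch[0] choose=2:
        H0 returns 32
        H1 returns (32, ())
        H2 returns [(32, ())]
      branch[1] choose=6:
        H0 returns 64
        H1 returns (64, ())
        H2 returns [(64, ())]
  branch[1] choose=0:
    choose[2, 6] @ H2
      branch[0] choose=2:
        H0 returns 16
        H1 returns (16, ())
        H2 returns [(16, ())]
      branch[1] choose=6:
        H0 returns 48
        H1 returns (48, ())
        H2 returns [(48, ())]
  branch[2] choose=6:
    choose[2, 6] @ H2
      branch[0] choose=2:
        H0 returns 64
        H1 returns (64, ())
        H2 returns [(64, ())]
      branch[1] choose=6:
        H0 returns 96
        H1 returns (96, ())
        H2 returns [(96, ())]
= [(32, ()), (64, ()), (16, ()), (48, ()), (64, ()), (96, ())]

Answer: 6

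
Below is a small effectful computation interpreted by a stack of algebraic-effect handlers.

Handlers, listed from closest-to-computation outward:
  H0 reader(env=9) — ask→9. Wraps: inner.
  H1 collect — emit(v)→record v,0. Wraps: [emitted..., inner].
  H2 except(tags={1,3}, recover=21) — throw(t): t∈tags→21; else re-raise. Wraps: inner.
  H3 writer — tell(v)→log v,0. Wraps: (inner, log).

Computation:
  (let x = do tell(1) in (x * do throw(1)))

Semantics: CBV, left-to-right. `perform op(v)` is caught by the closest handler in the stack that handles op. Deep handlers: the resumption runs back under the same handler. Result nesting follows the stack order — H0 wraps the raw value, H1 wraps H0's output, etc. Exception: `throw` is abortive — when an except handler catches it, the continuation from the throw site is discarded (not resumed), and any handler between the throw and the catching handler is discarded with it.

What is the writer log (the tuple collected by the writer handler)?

Answer: (1)

Step-by-step:
tell(1) @ H3 ⇒ log+=1
throw(1) @ H2 caught ⇒ 21
H3 returns (21, (1))
= (21, (1))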